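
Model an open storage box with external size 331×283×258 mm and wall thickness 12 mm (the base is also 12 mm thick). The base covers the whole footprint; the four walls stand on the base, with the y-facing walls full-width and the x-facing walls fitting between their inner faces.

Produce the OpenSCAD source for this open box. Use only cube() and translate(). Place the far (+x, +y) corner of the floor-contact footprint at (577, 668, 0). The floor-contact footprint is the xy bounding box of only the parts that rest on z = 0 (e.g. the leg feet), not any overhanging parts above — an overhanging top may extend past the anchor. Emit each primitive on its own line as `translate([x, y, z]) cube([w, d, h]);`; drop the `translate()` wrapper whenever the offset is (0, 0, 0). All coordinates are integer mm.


translate([246, 385, 0]) cube([331, 283, 12]);
translate([246, 385, 12]) cube([331, 12, 246]);
translate([246, 656, 12]) cube([331, 12, 246]);
translate([246, 397, 12]) cube([12, 259, 246]);
translate([565, 397, 12]) cube([12, 259, 246]);


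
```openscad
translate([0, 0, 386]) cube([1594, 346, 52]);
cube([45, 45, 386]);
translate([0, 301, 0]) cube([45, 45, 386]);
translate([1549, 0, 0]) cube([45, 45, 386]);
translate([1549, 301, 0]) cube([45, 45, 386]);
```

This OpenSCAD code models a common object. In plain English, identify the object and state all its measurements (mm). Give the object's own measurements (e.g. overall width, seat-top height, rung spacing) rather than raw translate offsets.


A bench: a 1594×346 mm seat slab, 52 mm thick, top at z = 438 mm, on four 45×45 mm square legs flush with the seat corners and standing on z = 0.


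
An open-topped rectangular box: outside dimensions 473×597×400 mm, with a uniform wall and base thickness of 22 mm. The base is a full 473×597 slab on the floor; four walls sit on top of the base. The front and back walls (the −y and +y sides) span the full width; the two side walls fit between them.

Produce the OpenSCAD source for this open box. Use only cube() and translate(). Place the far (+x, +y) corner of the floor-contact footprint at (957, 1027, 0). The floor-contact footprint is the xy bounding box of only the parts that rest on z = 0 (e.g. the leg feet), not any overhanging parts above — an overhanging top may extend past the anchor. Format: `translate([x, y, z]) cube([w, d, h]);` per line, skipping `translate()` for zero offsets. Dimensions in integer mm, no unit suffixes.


translate([484, 430, 0]) cube([473, 597, 22]);
translate([484, 430, 22]) cube([473, 22, 378]);
translate([484, 1005, 22]) cube([473, 22, 378]);
translate([484, 452, 22]) cube([22, 553, 378]);
translate([935, 452, 22]) cube([22, 553, 378]);


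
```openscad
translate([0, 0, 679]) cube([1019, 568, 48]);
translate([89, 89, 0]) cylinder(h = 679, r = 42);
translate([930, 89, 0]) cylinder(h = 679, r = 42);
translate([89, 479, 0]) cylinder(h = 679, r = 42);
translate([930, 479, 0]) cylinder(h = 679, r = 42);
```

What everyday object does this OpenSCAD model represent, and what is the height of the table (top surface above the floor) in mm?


A table. The table height is 727 mm.

A 1019×568×48 slab sits at z = 679 on four Ø84 mm round legs — a table. The top surface is at 679 + 48 = 727 mm.


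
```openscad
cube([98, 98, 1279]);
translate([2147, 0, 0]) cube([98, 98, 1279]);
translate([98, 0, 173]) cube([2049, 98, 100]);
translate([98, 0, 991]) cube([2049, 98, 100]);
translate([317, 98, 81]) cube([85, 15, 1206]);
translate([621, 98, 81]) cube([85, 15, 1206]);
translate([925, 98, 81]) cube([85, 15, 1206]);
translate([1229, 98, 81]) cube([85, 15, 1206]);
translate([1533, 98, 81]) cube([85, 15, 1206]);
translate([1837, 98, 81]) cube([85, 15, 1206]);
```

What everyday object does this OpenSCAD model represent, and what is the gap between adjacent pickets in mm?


A fence section. The picket gap is 219 mm.

Two posts, two rails, 6 pickets — a fence section. Span 2049 mm holds 6 pickets of 85 mm with 7 equal gaps: ⌊(2049 − 6·85) / 7⌋ = 219 mm.


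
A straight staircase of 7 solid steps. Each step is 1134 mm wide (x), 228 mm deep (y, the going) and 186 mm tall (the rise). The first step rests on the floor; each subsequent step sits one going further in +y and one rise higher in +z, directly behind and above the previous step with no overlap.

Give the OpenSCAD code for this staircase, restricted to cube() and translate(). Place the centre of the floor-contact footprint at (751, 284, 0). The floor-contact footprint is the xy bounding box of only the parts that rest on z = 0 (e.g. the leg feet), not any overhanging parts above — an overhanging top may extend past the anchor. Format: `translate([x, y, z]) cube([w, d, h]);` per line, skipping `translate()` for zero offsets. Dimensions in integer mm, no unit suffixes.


translate([184, 170, 0]) cube([1134, 228, 186]);
translate([184, 398, 186]) cube([1134, 228, 186]);
translate([184, 626, 372]) cube([1134, 228, 186]);
translate([184, 854, 558]) cube([1134, 228, 186]);
translate([184, 1082, 744]) cube([1134, 228, 186]);
translate([184, 1310, 930]) cube([1134, 228, 186]);
translate([184, 1538, 1116]) cube([1134, 228, 186]);


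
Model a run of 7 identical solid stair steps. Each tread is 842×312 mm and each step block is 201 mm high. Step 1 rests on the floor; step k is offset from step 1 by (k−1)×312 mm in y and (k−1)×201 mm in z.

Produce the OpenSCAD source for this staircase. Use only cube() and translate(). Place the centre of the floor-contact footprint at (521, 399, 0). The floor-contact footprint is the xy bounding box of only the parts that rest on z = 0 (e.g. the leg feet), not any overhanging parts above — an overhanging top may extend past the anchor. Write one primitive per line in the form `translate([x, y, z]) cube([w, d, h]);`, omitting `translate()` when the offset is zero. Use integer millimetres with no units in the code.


translate([100, 243, 0]) cube([842, 312, 201]);
translate([100, 555, 201]) cube([842, 312, 201]);
translate([100, 867, 402]) cube([842, 312, 201]);
translate([100, 1179, 603]) cube([842, 312, 201]);
translate([100, 1491, 804]) cube([842, 312, 201]);
translate([100, 1803, 1005]) cube([842, 312, 201]);
translate([100, 2115, 1206]) cube([842, 312, 201]);


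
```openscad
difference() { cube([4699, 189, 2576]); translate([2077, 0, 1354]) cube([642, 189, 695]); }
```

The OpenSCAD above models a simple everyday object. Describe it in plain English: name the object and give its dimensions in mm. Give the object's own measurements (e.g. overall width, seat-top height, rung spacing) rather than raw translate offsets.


A wall 4699 mm long (x), 189 mm thick (y), 2576 mm tall, with a rectangular window opening cut through it. The opening is 642 mm wide and 695 mm tall; its sill is at z = 1354 mm and its near (−x) edge is 2077 mm from the wall's −x end. The opening passes through the full wall thickness.


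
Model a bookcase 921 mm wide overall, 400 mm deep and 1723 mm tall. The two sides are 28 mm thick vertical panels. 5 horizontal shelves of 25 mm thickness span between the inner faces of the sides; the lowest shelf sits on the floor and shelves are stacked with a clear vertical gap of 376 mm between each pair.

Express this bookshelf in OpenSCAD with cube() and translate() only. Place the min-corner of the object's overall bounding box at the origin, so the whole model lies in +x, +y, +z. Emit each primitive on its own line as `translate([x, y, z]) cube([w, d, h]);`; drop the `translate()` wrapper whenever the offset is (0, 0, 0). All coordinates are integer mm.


cube([28, 400, 1723]);
translate([893, 0, 0]) cube([28, 400, 1723]);
translate([28, 0, 0]) cube([865, 400, 25]);
translate([28, 0, 401]) cube([865, 400, 25]);
translate([28, 0, 802]) cube([865, 400, 25]);
translate([28, 0, 1203]) cube([865, 400, 25]);
translate([28, 0, 1604]) cube([865, 400, 25]);


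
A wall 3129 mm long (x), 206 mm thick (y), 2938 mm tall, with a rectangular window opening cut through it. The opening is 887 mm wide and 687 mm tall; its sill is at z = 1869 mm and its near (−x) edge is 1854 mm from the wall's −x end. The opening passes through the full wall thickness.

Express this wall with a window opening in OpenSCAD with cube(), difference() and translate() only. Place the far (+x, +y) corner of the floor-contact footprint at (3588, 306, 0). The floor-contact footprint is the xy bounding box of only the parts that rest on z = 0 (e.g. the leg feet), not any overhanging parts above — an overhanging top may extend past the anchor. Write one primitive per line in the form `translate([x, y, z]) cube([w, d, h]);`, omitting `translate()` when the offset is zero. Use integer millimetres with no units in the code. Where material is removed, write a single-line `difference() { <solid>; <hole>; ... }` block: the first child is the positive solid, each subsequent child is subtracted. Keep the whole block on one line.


difference() { translate([459, 100, 0]) cube([3129, 206, 2938]); translate([2313, 100, 1869]) cube([887, 206, 687]); }


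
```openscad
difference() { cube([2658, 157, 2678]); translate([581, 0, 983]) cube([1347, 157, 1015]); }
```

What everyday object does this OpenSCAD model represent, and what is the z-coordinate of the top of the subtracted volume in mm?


A wall with a window opening. The window head height is 1998 mm.

A wall with a rectangular opening subtracted — a window. Sill at z = 983, opening 1015 mm tall, so the head is at 983 + 1015 = 1998 mm.


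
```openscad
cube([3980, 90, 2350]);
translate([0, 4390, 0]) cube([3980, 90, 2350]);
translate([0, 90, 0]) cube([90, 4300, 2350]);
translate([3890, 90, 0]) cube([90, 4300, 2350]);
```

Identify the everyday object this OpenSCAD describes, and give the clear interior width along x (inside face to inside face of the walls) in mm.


A house (or room) frame. The interior width is 3800 mm.

Four 2350 mm walls enclosing a rectangle with no floor or roof — a room or house frame. Outside width is 3980 mm and wall thickness is 90 mm, so the interior width is 3980 − 2 × 90 = 3800 mm.


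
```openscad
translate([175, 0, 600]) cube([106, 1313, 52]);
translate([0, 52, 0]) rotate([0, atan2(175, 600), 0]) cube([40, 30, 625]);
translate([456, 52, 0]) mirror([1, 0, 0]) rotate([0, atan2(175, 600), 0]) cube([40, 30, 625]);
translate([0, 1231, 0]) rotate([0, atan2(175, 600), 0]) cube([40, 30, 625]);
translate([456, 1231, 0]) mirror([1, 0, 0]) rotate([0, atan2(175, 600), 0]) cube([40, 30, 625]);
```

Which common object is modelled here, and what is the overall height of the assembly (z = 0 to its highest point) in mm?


A sawhorse. The overall height is 652 mm.

A beam across two mirrored pairs of raked legs — a sawhorse. The beam's underside is at z = 600 (matching the legs' vertical rise in atan2(175, 600)) and the beam is 52 mm tall, so its top is at 600 + 52 = 652 mm. The raked legs top out at the beam's underside, so that is the highest point.


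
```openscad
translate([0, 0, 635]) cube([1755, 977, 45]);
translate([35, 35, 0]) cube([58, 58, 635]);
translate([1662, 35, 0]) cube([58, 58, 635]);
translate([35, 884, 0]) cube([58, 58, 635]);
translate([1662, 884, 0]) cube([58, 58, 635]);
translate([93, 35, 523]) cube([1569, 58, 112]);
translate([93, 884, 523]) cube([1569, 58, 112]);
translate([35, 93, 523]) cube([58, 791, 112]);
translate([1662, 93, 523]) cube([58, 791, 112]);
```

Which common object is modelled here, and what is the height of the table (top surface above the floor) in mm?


A table. The table height is 680 mm.

A 1755×977×45 slab sits at z = 635 on four 58 mm square posts — a table. The top surface is at 635 + 45 = 680 mm.


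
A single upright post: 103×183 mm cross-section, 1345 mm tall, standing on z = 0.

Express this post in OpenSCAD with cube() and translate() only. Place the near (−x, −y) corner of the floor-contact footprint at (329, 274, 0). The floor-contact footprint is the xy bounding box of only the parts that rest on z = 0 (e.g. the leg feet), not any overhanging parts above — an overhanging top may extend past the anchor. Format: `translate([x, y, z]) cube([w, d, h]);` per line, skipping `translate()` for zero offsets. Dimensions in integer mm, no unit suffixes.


translate([329, 274, 0]) cube([103, 183, 1345]);


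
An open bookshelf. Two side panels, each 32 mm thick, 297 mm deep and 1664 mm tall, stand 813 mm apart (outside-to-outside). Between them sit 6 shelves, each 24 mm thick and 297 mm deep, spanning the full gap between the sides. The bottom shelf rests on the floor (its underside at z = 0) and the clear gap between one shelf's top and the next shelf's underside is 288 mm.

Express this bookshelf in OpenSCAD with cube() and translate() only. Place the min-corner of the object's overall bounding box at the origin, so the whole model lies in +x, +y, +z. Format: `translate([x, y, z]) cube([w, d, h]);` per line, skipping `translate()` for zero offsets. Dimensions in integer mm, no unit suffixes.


cube([32, 297, 1664]);
translate([781, 0, 0]) cube([32, 297, 1664]);
translate([32, 0, 0]) cube([749, 297, 24]);
translate([32, 0, 312]) cube([749, 297, 24]);
translate([32, 0, 624]) cube([749, 297, 24]);
translate([32, 0, 936]) cube([749, 297, 24]);
translate([32, 0, 1248]) cube([749, 297, 24]);
translate([32, 0, 1560]) cube([749, 297, 24]);


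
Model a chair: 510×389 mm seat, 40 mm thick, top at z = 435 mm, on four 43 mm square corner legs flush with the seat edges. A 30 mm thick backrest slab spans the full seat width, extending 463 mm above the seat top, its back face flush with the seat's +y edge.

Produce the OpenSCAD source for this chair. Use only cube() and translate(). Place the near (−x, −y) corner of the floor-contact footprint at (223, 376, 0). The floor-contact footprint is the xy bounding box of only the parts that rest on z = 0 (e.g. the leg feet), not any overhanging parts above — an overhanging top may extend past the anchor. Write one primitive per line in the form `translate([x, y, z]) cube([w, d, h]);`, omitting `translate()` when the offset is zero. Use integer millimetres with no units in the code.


translate([223, 376, 395]) cube([510, 389, 40]);
translate([223, 376, 0]) cube([43, 43, 395]);
translate([690, 376, 0]) cube([43, 43, 395]);
translate([223, 722, 0]) cube([43, 43, 395]);
translate([690, 722, 0]) cube([43, 43, 395]);
translate([223, 735, 435]) cube([510, 30, 463]);


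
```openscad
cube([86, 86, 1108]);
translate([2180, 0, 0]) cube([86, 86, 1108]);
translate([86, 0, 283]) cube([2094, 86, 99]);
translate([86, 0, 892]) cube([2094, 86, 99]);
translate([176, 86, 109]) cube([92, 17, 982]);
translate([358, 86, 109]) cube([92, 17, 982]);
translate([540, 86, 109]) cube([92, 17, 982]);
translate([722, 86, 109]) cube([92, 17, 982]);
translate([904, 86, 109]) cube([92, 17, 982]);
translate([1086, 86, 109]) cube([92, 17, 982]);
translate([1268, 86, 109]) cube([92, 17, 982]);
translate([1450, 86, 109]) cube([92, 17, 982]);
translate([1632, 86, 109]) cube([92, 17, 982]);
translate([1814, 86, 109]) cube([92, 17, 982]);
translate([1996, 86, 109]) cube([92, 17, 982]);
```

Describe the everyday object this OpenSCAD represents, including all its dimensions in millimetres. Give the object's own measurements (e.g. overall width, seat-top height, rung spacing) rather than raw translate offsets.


A fence section. Two 86×86 mm posts, 1108 mm tall, stand on the floor with a clear span of 2094 mm between their inner faces. Two horizontal rails of 86×99 mm section span the gap between the posts with their undersides at z = 283 mm and z = 892 mm, flush with the posts' −y face. 11 pickets, each 92 mm wide, 17 mm thick and 982 mm tall, are fixed to the +y face of the rails with their bottoms at z = 109 mm, spaced across the span with a 90 mm gap after the −x post and between neighbouring pickets, with 92 mm left before the +x post.


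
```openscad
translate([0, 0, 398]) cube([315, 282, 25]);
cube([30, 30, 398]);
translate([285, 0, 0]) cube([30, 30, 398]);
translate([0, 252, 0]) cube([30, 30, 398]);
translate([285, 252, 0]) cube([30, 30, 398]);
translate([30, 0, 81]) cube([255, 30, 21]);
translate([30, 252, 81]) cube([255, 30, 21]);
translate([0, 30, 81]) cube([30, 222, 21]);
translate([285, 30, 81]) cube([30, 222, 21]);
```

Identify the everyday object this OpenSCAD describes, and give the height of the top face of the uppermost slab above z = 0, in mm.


A stool. The seat height is 423 mm.

A 315×282×25 slab at z = 398 on four corner posts — a stool. The seat top is 398 + 25 = 423 mm.


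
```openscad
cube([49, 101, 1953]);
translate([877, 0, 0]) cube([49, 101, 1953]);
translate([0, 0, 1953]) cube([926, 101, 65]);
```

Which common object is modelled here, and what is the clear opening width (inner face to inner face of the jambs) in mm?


A door frame. The clear opening width is 828 mm.

Two 1953 mm tall posts with a header on top — a door frame. The left jamb is 49 mm wide at x = 0; the right jamb starts at x = 877. The clear opening is 877 − 49 = 828 mm.


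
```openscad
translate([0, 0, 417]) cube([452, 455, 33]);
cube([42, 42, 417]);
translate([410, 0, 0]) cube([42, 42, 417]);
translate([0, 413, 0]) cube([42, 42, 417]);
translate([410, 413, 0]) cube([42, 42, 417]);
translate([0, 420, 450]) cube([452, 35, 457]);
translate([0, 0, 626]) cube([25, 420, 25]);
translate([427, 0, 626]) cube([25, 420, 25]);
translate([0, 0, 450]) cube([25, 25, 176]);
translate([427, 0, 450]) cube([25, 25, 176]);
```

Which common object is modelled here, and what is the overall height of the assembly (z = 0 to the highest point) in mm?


A chair. The overall height is 907 mm.

A slab on four corner posts with a tall panel at the back — a chair. The seat slab sits at z = 417 with thickness 33, and the 457 mm backrest starts at the seat top, so the overall height is 417 + 33 + 457 = 907 mm.


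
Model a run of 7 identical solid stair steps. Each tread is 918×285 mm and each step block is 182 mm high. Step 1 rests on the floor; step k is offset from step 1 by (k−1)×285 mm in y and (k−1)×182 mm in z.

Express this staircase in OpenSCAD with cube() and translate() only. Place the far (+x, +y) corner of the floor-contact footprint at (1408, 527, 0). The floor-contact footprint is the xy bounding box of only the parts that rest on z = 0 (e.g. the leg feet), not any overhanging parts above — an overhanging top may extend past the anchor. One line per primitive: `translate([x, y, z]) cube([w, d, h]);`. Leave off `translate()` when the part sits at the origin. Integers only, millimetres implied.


translate([490, 242, 0]) cube([918, 285, 182]);
translate([490, 527, 182]) cube([918, 285, 182]);
translate([490, 812, 364]) cube([918, 285, 182]);
translate([490, 1097, 546]) cube([918, 285, 182]);
translate([490, 1382, 728]) cube([918, 285, 182]);
translate([490, 1667, 910]) cube([918, 285, 182]);
translate([490, 1952, 1092]) cube([918, 285, 182]);


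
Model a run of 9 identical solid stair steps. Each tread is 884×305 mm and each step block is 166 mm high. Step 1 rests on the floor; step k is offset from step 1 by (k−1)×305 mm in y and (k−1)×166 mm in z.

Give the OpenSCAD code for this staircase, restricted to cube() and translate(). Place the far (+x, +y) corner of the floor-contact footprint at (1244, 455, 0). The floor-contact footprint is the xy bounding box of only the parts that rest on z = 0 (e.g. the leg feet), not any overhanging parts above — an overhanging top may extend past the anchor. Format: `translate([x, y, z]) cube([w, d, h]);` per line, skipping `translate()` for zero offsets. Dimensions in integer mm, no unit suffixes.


translate([360, 150, 0]) cube([884, 305, 166]);
translate([360, 455, 166]) cube([884, 305, 166]);
translate([360, 760, 332]) cube([884, 305, 166]);
translate([360, 1065, 498]) cube([884, 305, 166]);
translate([360, 1370, 664]) cube([884, 305, 166]);
translate([360, 1675, 830]) cube([884, 305, 166]);
translate([360, 1980, 996]) cube([884, 305, 166]);
translate([360, 2285, 1162]) cube([884, 305, 166]);
translate([360, 2590, 1328]) cube([884, 305, 166]);


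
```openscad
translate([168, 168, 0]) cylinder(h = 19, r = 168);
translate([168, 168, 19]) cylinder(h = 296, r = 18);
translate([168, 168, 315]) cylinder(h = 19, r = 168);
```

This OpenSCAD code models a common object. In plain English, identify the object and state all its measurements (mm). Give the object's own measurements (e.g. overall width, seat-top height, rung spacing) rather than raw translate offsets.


A spool: two coaxial disc flanges of radius 168 mm and thickness 19 mm, joined by a core cylinder of radius 18 mm and height 296 mm. The lower flange rests on z = 0 and the three cylinders share a vertical axis.


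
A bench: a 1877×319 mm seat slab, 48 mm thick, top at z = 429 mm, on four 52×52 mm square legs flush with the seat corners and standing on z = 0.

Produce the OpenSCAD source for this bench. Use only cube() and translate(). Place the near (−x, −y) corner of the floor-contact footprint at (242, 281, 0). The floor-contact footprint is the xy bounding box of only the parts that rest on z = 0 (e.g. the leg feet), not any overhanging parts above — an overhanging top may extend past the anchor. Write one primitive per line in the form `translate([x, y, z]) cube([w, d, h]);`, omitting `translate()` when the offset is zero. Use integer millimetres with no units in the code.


translate([242, 281, 381]) cube([1877, 319, 48]);
translate([242, 281, 0]) cube([52, 52, 381]);
translate([242, 548, 0]) cube([52, 52, 381]);
translate([2067, 281, 0]) cube([52, 52, 381]);
translate([2067, 548, 0]) cube([52, 52, 381]);


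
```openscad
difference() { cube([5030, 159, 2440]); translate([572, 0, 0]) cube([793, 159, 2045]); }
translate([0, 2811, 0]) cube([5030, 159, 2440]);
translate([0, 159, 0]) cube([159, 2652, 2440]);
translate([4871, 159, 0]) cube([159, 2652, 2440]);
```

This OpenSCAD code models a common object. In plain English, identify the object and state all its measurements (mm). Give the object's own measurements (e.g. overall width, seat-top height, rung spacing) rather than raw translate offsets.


A single room: four walls, each 2440 mm tall and 159 mm thick, enclosing an outside footprint 5030×2970 mm (x × y), no floor or roof. The front and back walls (−y and +y sides) run the full x-width; the side walls fit between their inner faces. A door opening 793 mm wide and 2045 mm tall is cut through the front wall from the floor up, its −x edge 572 mm from the wall's −x end.


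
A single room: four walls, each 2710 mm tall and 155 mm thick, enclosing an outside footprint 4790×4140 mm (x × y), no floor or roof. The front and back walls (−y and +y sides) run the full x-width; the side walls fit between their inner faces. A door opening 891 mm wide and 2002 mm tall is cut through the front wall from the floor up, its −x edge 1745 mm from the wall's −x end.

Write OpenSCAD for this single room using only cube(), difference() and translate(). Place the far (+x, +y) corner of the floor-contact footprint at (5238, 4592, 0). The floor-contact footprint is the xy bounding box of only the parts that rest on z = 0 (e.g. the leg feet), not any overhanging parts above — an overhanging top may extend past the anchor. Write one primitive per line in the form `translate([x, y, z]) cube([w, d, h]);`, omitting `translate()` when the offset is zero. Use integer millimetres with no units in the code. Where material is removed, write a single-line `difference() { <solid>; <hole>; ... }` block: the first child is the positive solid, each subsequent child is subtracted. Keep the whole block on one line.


difference() { translate([448, 452, 0]) cube([4790, 155, 2710]); translate([2193, 452, 0]) cube([891, 155, 2002]); }
translate([448, 4437, 0]) cube([4790, 155, 2710]);
translate([448, 607, 0]) cube([155, 3830, 2710]);
translate([5083, 607, 0]) cube([155, 3830, 2710]);


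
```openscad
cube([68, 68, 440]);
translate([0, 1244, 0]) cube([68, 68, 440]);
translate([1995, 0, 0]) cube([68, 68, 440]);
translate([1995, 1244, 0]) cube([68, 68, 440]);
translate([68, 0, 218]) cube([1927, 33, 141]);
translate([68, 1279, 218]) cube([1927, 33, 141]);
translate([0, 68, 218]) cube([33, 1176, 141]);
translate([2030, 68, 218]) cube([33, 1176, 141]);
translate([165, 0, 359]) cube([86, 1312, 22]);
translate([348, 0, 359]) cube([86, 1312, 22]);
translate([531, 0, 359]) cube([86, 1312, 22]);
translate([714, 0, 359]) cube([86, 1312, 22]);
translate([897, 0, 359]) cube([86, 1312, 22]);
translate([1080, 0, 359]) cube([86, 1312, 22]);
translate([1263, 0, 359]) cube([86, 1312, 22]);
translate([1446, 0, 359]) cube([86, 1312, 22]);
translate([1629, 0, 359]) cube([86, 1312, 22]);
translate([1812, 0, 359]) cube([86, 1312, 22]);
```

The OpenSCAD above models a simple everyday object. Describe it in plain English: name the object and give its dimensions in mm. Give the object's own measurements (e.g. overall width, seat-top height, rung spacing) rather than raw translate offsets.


A bed frame 2063 mm long (x) by 1312 mm wide (y). Four 68×68 mm corner posts, 440 mm tall, at the corners of the footprint. Four rails of 33 mm thickness and 141 mm height run between adjacent posts with their undersides at z = 218 mm, their outer faces flush with the outside of the frame (the two x-running rails run between the posts' inner faces; the two y-running rails run between the posts' inner faces). 10 slats, each 86 mm wide (x) and 22 mm thick, lie across the top of the two x-running rails, running the full 1312 mm width of the frame in y; along x they sit between the end posts with a 97 mm gap after the −x posts and between neighbouring slats and before the +x posts.


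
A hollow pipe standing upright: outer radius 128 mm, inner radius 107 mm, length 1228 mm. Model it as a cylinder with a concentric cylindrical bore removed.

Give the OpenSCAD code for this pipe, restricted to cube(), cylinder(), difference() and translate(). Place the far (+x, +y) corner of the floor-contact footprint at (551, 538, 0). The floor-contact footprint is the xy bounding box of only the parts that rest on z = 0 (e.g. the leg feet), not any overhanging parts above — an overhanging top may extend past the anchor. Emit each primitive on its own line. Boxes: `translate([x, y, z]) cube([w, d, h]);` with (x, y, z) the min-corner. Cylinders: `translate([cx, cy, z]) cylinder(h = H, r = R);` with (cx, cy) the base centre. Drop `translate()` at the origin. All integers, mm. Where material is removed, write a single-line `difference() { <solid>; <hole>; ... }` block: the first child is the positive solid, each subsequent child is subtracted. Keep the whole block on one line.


difference() { translate([423, 410, 0]) cylinder(h = 1228, r = 128); translate([423, 410, 0]) cylinder(h = 1228, r = 107); }


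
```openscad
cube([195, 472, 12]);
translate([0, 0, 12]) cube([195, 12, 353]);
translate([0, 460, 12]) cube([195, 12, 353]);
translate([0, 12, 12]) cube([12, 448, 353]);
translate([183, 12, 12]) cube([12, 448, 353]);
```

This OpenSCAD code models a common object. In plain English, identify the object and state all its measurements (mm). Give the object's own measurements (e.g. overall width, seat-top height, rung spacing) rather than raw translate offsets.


An open-topped rectangular box: outside dimensions 195×472×365 mm, with a uniform wall and base thickness of 12 mm. The base is a full 195×472 slab on the floor; four walls sit on top of the base. The front and back walls (the −y and +y sides) span the full width; the two side walls fit between them.


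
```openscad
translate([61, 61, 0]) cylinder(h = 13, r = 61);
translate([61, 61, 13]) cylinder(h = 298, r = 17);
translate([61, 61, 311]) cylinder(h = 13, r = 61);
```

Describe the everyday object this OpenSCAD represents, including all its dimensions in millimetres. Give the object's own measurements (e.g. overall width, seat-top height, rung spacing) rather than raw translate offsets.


A spool: two coaxial disc flanges of radius 61 mm and thickness 13 mm, joined by a core cylinder of radius 17 mm and height 298 mm. The lower flange rests on z = 0 and the three cylinders share a vertical axis.


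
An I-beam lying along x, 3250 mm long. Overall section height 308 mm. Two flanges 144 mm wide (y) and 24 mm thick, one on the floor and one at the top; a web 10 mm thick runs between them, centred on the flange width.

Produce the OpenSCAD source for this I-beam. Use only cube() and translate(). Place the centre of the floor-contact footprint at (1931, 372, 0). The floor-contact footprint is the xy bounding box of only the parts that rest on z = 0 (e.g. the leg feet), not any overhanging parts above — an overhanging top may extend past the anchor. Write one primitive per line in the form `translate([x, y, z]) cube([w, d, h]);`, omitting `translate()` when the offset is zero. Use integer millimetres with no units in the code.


translate([306, 300, 0]) cube([3250, 144, 24]);
translate([306, 367, 24]) cube([3250, 10, 260]);
translate([306, 300, 284]) cube([3250, 144, 24]);


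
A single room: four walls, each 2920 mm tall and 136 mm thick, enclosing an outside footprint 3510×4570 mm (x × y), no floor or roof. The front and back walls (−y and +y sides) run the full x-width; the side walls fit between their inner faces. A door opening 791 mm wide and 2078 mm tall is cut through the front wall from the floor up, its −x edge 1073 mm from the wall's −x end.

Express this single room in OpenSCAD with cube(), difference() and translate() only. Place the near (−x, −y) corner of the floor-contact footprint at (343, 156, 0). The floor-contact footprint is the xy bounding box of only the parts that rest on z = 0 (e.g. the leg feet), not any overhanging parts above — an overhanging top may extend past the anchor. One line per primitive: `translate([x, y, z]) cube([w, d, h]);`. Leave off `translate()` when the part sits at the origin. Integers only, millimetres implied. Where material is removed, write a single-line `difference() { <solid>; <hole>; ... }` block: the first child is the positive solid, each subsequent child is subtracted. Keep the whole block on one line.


difference() { translate([343, 156, 0]) cube([3510, 136, 2920]); translate([1416, 156, 0]) cube([791, 136, 2078]); }
translate([343, 4590, 0]) cube([3510, 136, 2920]);
translate([343, 292, 0]) cube([136, 4298, 2920]);
translate([3717, 292, 0]) cube([136, 4298, 2920]);


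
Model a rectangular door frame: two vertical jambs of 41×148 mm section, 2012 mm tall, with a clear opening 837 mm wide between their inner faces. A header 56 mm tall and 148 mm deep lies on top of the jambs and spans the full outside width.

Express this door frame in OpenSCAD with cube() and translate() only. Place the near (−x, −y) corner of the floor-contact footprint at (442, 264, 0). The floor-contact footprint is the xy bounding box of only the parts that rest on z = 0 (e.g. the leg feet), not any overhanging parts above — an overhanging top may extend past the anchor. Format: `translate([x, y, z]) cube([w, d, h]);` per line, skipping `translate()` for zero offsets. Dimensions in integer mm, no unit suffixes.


translate([442, 264, 0]) cube([41, 148, 2012]);
translate([1320, 264, 0]) cube([41, 148, 2012]);
translate([442, 264, 2012]) cube([919, 148, 56]);


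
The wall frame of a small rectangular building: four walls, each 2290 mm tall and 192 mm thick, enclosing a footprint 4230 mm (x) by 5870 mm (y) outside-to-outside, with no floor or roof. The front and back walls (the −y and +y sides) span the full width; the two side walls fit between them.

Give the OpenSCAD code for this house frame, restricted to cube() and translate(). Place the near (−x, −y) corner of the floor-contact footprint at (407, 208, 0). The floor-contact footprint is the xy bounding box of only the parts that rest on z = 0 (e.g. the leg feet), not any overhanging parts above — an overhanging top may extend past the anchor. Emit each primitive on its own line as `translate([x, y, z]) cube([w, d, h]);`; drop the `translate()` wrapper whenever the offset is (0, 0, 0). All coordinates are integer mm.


translate([407, 208, 0]) cube([4230, 192, 2290]);
translate([407, 5886, 0]) cube([4230, 192, 2290]);
translate([407, 400, 0]) cube([192, 5486, 2290]);
translate([4445, 400, 0]) cube([192, 5486, 2290]);


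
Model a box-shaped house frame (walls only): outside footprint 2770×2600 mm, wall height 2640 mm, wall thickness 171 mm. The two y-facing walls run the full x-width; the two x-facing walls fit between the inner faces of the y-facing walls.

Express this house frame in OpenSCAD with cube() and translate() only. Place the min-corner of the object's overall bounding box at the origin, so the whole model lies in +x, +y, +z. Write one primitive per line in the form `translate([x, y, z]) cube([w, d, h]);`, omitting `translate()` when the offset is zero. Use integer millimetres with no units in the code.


cube([2770, 171, 2640]);
translate([0, 2429, 0]) cube([2770, 171, 2640]);
translate([0, 171, 0]) cube([171, 2258, 2640]);
translate([2599, 171, 0]) cube([171, 2258, 2640]);


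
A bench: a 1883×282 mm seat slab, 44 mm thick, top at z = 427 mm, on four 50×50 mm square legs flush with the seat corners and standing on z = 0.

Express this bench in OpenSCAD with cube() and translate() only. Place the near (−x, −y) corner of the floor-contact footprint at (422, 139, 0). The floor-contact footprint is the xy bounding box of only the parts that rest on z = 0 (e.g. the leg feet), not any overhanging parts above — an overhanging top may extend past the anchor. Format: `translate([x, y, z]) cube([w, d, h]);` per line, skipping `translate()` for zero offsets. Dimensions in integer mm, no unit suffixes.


// leg_h = 427 − 44 = 383
translate([422, 139, 383]) cube([1883, 282, 44]);
translate([422, 139, 0]) cube([50, 50, 383]);
translate([422, 371, 0]) cube([50, 50, 383]);
translate([2255, 139, 0]) cube([50, 50, 383]);
translate([2255, 371, 0]) cube([50, 50, 383]);


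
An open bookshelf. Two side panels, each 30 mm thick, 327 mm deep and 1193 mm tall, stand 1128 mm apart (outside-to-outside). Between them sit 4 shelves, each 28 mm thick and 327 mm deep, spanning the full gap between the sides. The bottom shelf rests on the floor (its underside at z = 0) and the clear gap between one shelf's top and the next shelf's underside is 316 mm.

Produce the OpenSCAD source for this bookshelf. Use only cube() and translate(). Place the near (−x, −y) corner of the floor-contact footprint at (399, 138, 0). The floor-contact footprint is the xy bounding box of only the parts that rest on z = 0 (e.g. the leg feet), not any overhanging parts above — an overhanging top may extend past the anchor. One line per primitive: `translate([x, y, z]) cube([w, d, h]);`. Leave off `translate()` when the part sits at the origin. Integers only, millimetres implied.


translate([399, 138, 0]) cube([30, 327, 1193]);
translate([1497, 138, 0]) cube([30, 327, 1193]);
translate([429, 138, 0]) cube([1068, 327, 28]);
translate([429, 138, 344]) cube([1068, 327, 28]);
translate([429, 138, 688]) cube([1068, 327, 28]);
translate([429, 138, 1032]) cube([1068, 327, 28]);


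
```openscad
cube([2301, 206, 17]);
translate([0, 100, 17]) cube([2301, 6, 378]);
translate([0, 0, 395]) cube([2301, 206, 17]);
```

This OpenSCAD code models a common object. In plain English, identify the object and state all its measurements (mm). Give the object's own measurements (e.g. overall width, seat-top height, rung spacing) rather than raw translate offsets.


An I-beam lying along x, 2301 mm long. Overall section height 412 mm. Two flanges 206 mm wide (y) and 17 mm thick, one on the floor and one at the top; a web 6 mm thick runs between them, centred on the flange width.


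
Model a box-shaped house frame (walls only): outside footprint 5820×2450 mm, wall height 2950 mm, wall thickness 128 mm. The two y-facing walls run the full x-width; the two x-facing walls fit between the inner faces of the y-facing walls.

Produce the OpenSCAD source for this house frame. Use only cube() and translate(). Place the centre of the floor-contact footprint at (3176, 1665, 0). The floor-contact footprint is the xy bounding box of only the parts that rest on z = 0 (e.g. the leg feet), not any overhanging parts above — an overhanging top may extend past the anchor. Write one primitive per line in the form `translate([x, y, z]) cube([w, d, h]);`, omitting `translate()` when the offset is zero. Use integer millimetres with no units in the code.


translate([266, 440, 0]) cube([5820, 128, 2950]);
translate([266, 2762, 0]) cube([5820, 128, 2950]);
translate([266, 568, 0]) cube([128, 2194, 2950]);
translate([5958, 568, 0]) cube([128, 2194, 2950]);


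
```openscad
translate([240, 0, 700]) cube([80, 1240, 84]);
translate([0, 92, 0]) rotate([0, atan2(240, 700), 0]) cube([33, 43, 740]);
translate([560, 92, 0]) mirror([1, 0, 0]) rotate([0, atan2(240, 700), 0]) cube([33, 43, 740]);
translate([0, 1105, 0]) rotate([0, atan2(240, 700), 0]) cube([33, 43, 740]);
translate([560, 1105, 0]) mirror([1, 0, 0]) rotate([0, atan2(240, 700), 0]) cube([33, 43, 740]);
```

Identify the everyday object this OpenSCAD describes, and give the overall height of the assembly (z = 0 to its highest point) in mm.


A sawhorse. The overall height is 784 mm.

A beam across two mirrored pairs of raked legs — a sawhorse. The beam's underside is at z = 700 (matching the legs' vertical rise in atan2(240, 700)) and the beam is 84 mm tall, so its top is at 700 + 84 = 784 mm. The raked legs top out at the beam's underside, so that is the highest point.


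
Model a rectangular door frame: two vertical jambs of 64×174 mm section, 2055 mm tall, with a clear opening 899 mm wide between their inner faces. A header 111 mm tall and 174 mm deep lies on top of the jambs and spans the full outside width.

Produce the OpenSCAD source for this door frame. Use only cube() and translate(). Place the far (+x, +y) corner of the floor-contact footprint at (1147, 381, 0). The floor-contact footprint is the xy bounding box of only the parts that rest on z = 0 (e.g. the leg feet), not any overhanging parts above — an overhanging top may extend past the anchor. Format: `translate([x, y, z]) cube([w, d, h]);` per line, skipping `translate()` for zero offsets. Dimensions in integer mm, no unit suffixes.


translate([120, 207, 0]) cube([64, 174, 2055]);
translate([1083, 207, 0]) cube([64, 174, 2055]);
translate([120, 207, 2055]) cube([1027, 174, 111]);


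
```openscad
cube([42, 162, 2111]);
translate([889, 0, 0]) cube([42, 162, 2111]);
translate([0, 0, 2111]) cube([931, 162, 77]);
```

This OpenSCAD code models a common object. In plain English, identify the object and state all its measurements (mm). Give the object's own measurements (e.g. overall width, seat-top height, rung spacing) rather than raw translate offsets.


A door frame. The clear opening is 847 mm wide and 2111 mm high. Two 42 mm wide jambs, 162 mm deep, stand either side of the opening from the floor to the top of the opening. A 77 mm thick head sits across the top of both jambs, spanning the full outside width of the frame.


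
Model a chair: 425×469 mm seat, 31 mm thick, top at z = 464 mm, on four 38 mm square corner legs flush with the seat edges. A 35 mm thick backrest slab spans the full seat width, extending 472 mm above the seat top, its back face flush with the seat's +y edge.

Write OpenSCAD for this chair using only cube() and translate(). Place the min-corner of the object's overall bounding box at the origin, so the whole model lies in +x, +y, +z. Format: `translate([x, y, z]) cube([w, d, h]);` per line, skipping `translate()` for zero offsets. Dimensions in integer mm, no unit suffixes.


translate([0, 0, 433]) cube([425, 469, 31]);
cube([38, 38, 433]);
translate([387, 0, 0]) cube([38, 38, 433]);
translate([0, 431, 0]) cube([38, 38, 433]);
translate([387, 431, 0]) cube([38, 38, 433]);
translate([0, 434, 464]) cube([425, 35, 472]);


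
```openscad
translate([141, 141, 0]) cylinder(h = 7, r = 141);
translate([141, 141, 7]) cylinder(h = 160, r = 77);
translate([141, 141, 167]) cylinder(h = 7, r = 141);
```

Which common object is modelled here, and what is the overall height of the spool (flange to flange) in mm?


A spool. The overall height is 174 mm.

Three coaxial cylinders, large–small–large — a spool. Two 7 mm flanges and a 160 mm core give 7 + 160 + 7 = 174 mm.
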